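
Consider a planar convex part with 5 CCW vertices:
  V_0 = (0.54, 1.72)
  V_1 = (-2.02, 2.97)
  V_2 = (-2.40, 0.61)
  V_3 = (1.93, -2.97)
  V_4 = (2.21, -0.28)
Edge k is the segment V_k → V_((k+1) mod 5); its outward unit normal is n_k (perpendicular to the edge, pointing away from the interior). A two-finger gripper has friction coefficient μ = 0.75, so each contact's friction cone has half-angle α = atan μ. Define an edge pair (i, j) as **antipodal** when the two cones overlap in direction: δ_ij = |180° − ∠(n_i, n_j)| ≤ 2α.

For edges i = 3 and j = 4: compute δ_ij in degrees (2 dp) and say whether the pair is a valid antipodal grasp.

δ = 134.20°, invalid

α = atan 0.75 = 36.87°;  2α = 73.74°
edge 3: e_3 = (+0.28, +2.69);  n_3 = (+0.9946, -0.1035)
edge 4: e_4 = (-1.67, +2.00);  n_4 = (+0.7676, +0.6409)
∠(n_3, n_4) = 45.80°
δ = |180° − 45.80°| = 134.20°
134.20° > 2α = 73.74°  →  invalid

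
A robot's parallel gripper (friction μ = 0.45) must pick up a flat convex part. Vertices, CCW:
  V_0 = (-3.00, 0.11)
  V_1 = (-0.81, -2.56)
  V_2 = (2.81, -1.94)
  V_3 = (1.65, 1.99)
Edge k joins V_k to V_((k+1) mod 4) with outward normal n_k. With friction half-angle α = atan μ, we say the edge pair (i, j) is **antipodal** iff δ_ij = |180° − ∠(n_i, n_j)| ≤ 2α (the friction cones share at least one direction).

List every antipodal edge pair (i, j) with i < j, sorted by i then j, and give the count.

count = 2; pairs: (0,2), (1,3)

α = atan 0.45 = 24.23°;  2α = 48.46°
n_0 = (-0.7732, -0.6342)
n_1 = (+0.1688, -0.9856)
n_2 = (+0.9591, +0.2831)
n_3 = (-0.3748, +0.9271)
  (0,1): δ = 119.64°  ·
  (0,2): δ = 22.91°  ✓
  (0,3): δ = 72.65°  ·
  (1,2): δ = 83.27°  ·
  (1,3): δ = 12.29°  ✓
  (2,3): δ = 84.43°  ·
antipodal pairs: 2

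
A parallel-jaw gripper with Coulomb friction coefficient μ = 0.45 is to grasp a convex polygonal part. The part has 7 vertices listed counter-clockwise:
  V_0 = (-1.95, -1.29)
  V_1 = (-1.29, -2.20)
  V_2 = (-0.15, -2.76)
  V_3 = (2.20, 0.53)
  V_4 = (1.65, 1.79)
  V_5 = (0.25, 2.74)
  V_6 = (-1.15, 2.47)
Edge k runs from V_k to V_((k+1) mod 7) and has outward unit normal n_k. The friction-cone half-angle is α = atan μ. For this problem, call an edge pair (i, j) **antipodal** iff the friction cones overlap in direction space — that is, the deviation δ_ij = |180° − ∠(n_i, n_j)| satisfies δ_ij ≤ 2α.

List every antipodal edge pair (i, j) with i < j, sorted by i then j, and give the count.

α = atan 0.45 = 24.23°;  2α = 48.46°
n_0 = (-0.8095, -0.5871)
n_1 = (-0.4409, -0.8976)
n_2 = (+0.8137, -0.5812)
n_3 = (+0.9165, +0.4001)
n_4 = (+0.5615, +0.8275)
n_5 = (-0.1894, +0.9819)
n_6 = (-0.9781, +0.2081)
  (0,1): δ = 152.11°  ·
  (0,2): δ = 71.49°  ·
  (0,3): δ = 12.37°  ✓
  (0,4): δ = 19.89°  ✓
  (0,5): δ = 64.96°  ·
  (0,6): δ = 132.04°  ·
  (1,2): δ = 99.38°  ·
  (1,3): δ = 40.26°  ✓
  (1,4): δ = 8.00°  ✓
  (1,5): δ = 37.08°  ✓
  (1,6): δ = 104.15°  ·
  (2,3): δ = 120.88°  ·
  (2,4): δ = 88.62°  ·
  (2,5): δ = 43.55°  ✓
  (2,6): δ = 23.53°  ✓
  (3,4): δ = 147.74°  ·
  (3,5): δ = 102.67°  ·
  (3,6): δ = 35.59°  ✓
  (4,5): δ = 134.92°  ·
  (4,6): δ = 67.85°  ·
  (5,6): δ = 112.93°  ·
antipodal pairs: 8

count = 8; pairs: (0,3), (0,4), (1,3), (1,4), (1,5), (2,5), (2,6), (3,6)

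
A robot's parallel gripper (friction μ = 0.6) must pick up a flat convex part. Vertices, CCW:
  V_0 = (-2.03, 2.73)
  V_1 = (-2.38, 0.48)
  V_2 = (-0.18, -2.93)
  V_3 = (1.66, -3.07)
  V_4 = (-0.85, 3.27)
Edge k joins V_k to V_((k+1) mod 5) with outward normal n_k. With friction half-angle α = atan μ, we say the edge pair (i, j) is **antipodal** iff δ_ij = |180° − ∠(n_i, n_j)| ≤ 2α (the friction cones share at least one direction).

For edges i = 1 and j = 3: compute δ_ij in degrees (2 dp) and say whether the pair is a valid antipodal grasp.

α = atan 0.6 = 30.96°;  2α = 61.93°
edge 1: e_1 = (+2.20, -3.41);  n_1 = (-0.8403, -0.5421)
edge 3: e_3 = (-2.51, +6.34);  n_3 = (+0.9298, +0.3681)
∠(n_1, n_3) = 168.77°
δ = |180° − 168.77°| = 11.23°
11.23° ≤ 2α = 61.93°  →  valid

δ = 11.23°, valid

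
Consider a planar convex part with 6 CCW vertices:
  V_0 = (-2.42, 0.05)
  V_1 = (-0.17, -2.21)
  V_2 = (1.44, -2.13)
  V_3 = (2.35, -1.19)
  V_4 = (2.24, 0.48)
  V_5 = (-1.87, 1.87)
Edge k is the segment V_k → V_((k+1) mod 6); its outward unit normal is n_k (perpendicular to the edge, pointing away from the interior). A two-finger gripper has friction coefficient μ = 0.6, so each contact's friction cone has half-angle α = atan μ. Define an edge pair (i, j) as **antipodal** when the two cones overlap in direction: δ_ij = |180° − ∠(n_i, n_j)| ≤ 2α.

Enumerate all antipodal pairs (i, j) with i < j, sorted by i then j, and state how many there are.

count = 5; pairs: (0,3), (0,4), (1,4), (2,5), (3,5)

α = atan 0.6 = 30.96°;  2α = 61.93°
n_0 = (-0.7087, -0.7055)
n_1 = (+0.0496, -0.9988)
n_2 = (+0.7185, -0.6955)
n_3 = (+0.9978, +0.0657)
n_4 = (+0.3204, +0.9473)
n_5 = (-0.9572, +0.2893)
  (0,1): δ = 132.03°  ·
  (0,2): δ = 88.94°  ·
  (0,3): δ = 41.10°  ✓
  (0,4): δ = 26.44°  ✓
  (0,5): δ = 118.31°  ·
  (1,2): δ = 136.92°  ·
  (1,3): δ = 89.08°  ·
  (1,4): δ = 21.53°  ✓
  (1,5): δ = 70.34°  ·
  (2,3): δ = 132.16°  ·
  (2,4): δ = 64.61°  ·
  (2,5): δ = 27.26°  ✓
  (3,4): δ = 112.45°  ·
  (3,5): δ = 20.58°  ✓
  (4,5): δ = 88.13°  ·
antipodal pairs: 5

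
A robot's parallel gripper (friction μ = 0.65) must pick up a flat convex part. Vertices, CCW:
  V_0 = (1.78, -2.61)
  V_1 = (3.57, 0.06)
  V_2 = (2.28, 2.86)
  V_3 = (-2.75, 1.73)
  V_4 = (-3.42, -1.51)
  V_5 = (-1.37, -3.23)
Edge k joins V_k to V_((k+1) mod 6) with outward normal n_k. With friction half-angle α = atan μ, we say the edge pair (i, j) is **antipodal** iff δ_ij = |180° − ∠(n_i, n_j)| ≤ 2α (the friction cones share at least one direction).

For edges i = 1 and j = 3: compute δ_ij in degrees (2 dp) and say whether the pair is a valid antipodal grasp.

α = atan 0.65 = 33.02°;  2α = 66.05°
edge 1: e_1 = (-1.29, +2.80);  n_1 = (+0.9082, +0.4184)
edge 3: e_3 = (-0.67, -3.24);  n_3 = (-0.9793, +0.2025)
∠(n_1, n_3) = 143.58°
δ = |180° − 143.58°| = 36.42°
36.42° ≤ 2α = 66.05°  →  valid

δ = 36.42°, valid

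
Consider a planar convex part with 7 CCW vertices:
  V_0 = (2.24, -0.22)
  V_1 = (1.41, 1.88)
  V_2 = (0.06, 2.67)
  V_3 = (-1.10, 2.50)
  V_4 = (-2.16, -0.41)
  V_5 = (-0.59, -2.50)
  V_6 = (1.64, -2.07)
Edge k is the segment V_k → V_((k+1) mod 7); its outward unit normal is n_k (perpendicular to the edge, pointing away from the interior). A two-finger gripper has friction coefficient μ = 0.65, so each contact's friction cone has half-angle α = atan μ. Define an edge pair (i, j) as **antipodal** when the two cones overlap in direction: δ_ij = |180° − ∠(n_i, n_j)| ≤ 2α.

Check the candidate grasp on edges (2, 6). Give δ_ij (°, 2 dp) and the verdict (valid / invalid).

δ = 63.69°, valid

α = atan 0.65 = 33.02°;  2α = 66.05°
edge 2: e_2 = (-1.16, -0.17);  n_2 = (-0.1450, +0.9894)
edge 6: e_6 = (+0.60, +1.85);  n_6 = (+0.9512, -0.3085)
∠(n_2, n_6) = 116.31°
δ = |180° − 116.31°| = 63.69°
63.69° ≤ 2α = 66.05°  →  valid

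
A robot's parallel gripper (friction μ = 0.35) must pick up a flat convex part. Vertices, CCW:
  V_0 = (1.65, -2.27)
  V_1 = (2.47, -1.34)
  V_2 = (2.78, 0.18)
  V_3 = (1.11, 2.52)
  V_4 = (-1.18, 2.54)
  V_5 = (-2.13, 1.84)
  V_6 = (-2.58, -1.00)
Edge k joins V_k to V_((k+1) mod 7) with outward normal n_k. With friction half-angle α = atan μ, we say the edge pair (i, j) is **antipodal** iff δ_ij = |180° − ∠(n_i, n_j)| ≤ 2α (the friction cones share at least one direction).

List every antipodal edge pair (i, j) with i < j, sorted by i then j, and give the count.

count = 5; pairs: (0,4), (0,5), (1,5), (2,6), (3,6)

α = atan 0.35 = 19.29°;  2α = 38.58°
n_0 = (+0.7501, -0.6614)
n_1 = (+0.9798, -0.1998)
n_2 = (+0.8140, +0.5809)
n_3 = (+0.0087, +1.0000)
n_4 = (-0.5932, +0.8051)
n_5 = (-0.9877, +0.1565)
n_6 = (-0.2876, -0.9578)
  (0,1): δ = 150.12°  ·
  (0,2): δ = 103.08°  ·
  (0,3): δ = 49.10°  ·
  (0,4): δ = 12.21°  ✓
  (0,5): δ = 32.40°  ✓
  (0,6): δ = 114.69°  ·
  (1,2): δ = 132.96°  ·
  (1,3): δ = 78.97°  ·
  (1,4): δ = 42.09°  ·
  (1,5): δ = 2.52°  ✓
  (1,6): δ = 84.82°  ·
  (2,3): δ = 126.01°  ·
  (2,4): δ = 89.13°  ·
  (2,5): δ = 44.52°  ·
  (2,6): δ = 37.77°  ✓
  (3,4): δ = 143.12°  ·
  (3,5): δ = 98.50°  ·
  (3,6): δ = 16.21°  ✓
  (4,5): δ = 135.39°  ·
  (4,6): δ = 53.10°  ·
  (5,6): δ = 97.71°  ·
antipodal pairs: 5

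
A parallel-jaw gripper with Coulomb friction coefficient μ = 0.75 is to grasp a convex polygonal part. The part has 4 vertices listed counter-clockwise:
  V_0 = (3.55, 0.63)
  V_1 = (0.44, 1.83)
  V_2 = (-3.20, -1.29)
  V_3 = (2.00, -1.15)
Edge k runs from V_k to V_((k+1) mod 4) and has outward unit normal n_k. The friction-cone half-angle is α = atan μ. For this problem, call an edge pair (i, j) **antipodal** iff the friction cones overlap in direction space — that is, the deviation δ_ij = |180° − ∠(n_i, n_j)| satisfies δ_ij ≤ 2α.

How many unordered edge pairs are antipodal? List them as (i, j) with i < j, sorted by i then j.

α = atan 0.75 = 36.87°;  2α = 73.74°
n_0 = (+0.3600, +0.9330)
n_1 = (-0.6508, +0.7593)
n_2 = (+0.0269, -0.9996)
n_3 = (+0.7541, -0.6567)
  (0,1): δ = 118.30°  ·
  (0,2): δ = 22.64°  ✓
  (0,3): δ = 70.05°  ✓
  (1,2): δ = 39.06°  ✓
  (1,3): δ = 8.35°  ✓
  (2,3): δ = 132.59°  ·
antipodal pairs: 4

count = 4; pairs: (0,2), (0,3), (1,2), (1,3)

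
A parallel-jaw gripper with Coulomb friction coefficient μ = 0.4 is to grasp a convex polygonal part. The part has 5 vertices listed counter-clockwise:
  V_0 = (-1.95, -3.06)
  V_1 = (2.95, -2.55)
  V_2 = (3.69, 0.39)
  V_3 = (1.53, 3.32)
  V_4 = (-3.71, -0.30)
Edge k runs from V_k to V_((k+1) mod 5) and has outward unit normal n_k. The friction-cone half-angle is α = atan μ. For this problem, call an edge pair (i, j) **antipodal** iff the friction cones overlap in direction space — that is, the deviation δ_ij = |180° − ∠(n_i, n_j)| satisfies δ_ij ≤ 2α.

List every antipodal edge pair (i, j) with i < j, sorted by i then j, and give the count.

count = 3; pairs: (0,3), (1,3), (2,4)

α = atan 0.4 = 21.80°;  2α = 43.60°
n_0 = (+0.1035, -0.9946)
n_1 = (+0.9698, -0.2441)
n_2 = (+0.8049, +0.5934)
n_3 = (-0.5684, +0.8228)
n_4 = (-0.8432, -0.5377)
  (0,1): δ = 110.07°  ·
  (0,2): δ = 59.54°  ·
  (0,3): δ = 28.70°  ✓
  (0,4): δ = 116.58°  ·
  (1,2): δ = 129.47°  ·
  (1,3): δ = 41.23°  ✓
  (1,4): δ = 46.65°  ·
  (2,3): δ = 91.76°  ·
  (2,4): δ = 3.87°  ✓
  (3,4): δ = 92.11°  ·
antipodal pairs: 3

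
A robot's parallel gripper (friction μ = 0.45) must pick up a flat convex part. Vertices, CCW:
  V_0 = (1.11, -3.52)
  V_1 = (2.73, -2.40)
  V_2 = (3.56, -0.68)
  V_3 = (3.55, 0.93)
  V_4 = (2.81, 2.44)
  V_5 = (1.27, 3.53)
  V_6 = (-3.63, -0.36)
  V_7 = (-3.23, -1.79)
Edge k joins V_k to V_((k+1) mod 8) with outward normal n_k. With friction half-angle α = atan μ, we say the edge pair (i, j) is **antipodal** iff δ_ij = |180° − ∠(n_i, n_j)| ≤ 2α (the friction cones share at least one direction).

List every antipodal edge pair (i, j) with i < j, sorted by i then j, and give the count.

count = 8; pairs: (0,5), (1,5), (1,6), (2,6), (3,6), (3,7), (4,6), (4,7)

α = atan 0.45 = 24.23°;  2α = 48.46°
n_0 = (+0.5687, -0.8226)
n_1 = (+0.9006, -0.4346)
n_2 = (+1.0000, +0.0062)
n_3 = (+0.8980, +0.4401)
n_4 = (+0.5777, +0.8162)
n_5 = (-0.6218, +0.7832)
n_6 = (-0.9630, -0.2694)
n_7 = (-0.3703, -0.9289)
  (0,1): δ = 150.42°  ·
  (0,2): δ = 124.30°  ·
  (0,3): δ = 98.55°  ·
  (0,4): δ = 69.95°  ·
  (0,5): δ = 3.79°  ✓
  (0,6): δ = 70.97°  ·
  (0,7): δ = 123.61°  ·
  (1,2): δ = 153.88°  ·
  (1,3): δ = 128.13°  ·
  (1,4): δ = 99.53°  ·
  (1,5): δ = 25.79°  ✓
  (1,6): δ = 41.39°  ✓
  (1,7): δ = 94.03°  ·
  (2,3): δ = 154.25°  ·
  (2,4): δ = 125.65°  ·
  (2,5): δ = 51.91°  ·
  (2,6): δ = 15.27°  ✓
  (2,7): δ = 67.91°  ·
  (3,4): δ = 151.40°  ·
  (3,5): δ = 77.66°  ·
  (3,6): δ = 10.48°  ✓
  (3,7): δ = 42.16°  ✓
  (4,5): δ = 106.26°  ·
  (4,6): δ = 39.08°  ✓
  (4,7): δ = 13.56°  ✓
  (5,6): δ = 112.82°  ·
  (5,7): δ = 60.18°  ·
  (6,7): δ = 127.36°  ·
antipodal pairs: 8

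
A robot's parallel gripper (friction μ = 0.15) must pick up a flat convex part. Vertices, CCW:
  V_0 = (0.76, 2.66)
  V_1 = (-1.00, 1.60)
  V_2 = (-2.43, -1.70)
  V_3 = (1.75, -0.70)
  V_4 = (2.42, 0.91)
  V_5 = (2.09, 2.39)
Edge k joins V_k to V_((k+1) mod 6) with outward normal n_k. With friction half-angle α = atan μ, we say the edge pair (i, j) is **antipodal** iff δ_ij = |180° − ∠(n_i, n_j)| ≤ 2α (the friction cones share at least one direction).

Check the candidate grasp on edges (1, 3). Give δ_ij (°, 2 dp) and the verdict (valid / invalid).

α = atan 0.15 = 8.53°;  2α = 17.06°
edge 1: e_1 = (-1.43, -3.30);  n_1 = (-0.9176, +0.3976)
edge 3: e_3 = (+0.67, +1.61);  n_3 = (+0.9232, -0.3842)
∠(n_1, n_3) = 179.17°
δ = |180° − 179.17°| = 0.83°
0.83° ≤ 2α = 17.06°  →  valid

δ = 0.83°, valid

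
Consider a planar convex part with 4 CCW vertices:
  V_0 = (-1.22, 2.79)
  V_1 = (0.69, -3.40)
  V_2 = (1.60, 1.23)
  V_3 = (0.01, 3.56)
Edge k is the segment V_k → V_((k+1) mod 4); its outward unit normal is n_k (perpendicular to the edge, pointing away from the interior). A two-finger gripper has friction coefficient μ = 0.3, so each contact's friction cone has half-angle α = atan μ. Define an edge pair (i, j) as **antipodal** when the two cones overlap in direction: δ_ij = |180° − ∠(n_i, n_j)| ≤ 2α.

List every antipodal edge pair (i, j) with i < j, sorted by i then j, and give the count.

count = 2; pairs: (0,1), (0,2)

α = atan 0.3 = 16.70°;  2α = 33.40°
n_0 = (-0.9555, -0.2948)
n_1 = (+0.9812, -0.1929)
n_2 = (+0.8260, +0.5637)
n_3 = (-0.5306, +0.8476)
  (0,1): δ = 28.27°  ✓
  (0,2): δ = 17.16°  ✓
  (0,3): δ = 104.90°  ·
  (1,2): δ = 134.57°  ·
  (1,3): δ = 46.83°  ·
  (2,3): δ = 92.26°  ·
antipodal pairs: 2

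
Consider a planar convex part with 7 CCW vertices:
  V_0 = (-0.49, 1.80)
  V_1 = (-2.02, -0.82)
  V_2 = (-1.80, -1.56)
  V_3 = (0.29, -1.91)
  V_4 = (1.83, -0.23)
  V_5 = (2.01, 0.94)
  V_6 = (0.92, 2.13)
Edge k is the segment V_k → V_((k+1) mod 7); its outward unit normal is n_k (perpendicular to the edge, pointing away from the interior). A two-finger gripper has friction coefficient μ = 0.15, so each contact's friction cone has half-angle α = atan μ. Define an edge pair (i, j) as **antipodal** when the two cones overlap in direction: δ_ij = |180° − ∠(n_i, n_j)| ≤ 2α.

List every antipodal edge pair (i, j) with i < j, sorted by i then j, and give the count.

count = 1; pairs: (0,3)

α = atan 0.15 = 8.53°;  2α = 17.06°
n_0 = (-0.8635, +0.5043)
n_1 = (-0.9585, -0.2850)
n_2 = (-0.1652, -0.9863)
n_3 = (+0.7372, -0.6757)
n_4 = (+0.9884, -0.1521)
n_5 = (+0.7374, +0.6754)
n_6 = (-0.2279, +0.9737)
  (0,1): δ = 133.16°  ·
  (0,2): δ = 69.22°  ·
  (0,3): δ = 12.23°  ✓
  (0,4): δ = 21.54°  ·
  (0,5): δ = 72.77°  ·
  (0,6): δ = 133.46°  ·
  (1,2): δ = 116.06°  ·
  (1,3): δ = 59.07°  ·
  (1,4): δ = 25.30°  ·
  (1,5): δ = 25.93°  ·
  (1,6): δ = 86.62°  ·
  (2,3): δ = 123.00°  ·
  (2,4): δ = 89.24°  ·
  (2,5): δ = 38.00°  ·
  (2,6): δ = 22.68°  ·
  (3,4): δ = 146.24°  ·
  (3,5): δ = 95.00°  ·
  (3,6): δ = 34.32°  ·
  (4,5): δ = 128.77°  ·
  (4,6): δ = 68.08°  ·
  (5,6): δ = 119.32°  ·
antipodal pairs: 1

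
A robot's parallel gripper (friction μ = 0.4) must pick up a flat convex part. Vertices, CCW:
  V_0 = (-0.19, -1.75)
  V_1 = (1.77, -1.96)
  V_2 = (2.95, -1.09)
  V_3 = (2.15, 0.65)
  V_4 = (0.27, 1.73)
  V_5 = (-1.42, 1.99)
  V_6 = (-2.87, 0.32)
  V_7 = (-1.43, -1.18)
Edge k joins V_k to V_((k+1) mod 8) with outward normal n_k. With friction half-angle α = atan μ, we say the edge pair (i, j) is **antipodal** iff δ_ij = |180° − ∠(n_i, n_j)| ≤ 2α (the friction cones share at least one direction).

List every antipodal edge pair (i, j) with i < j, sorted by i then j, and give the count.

α = atan 0.4 = 21.80°;  2α = 43.60°
n_0 = (-0.1065, -0.9943)
n_1 = (+0.5934, -0.8049)
n_2 = (+0.9086, +0.4177)
n_3 = (+0.4981, +0.8671)
n_4 = (+0.1521, +0.9884)
n_5 = (-0.7551, +0.6556)
n_6 = (-0.7214, -0.6925)
n_7 = (-0.4177, -0.9086)
  (0,1): δ = 137.48°  ·
  (0,2): δ = 59.19°  ·
  (0,3): δ = 23.76°  ✓
  (0,4): δ = 2.63°  ✓
  (0,5): δ = 55.15°  ·
  (0,6): δ = 139.95°  ·
  (0,7): δ = 161.43°  ·
  (1,2): δ = 101.71°  ·
  (1,3): δ = 66.28°  ·
  (1,4): δ = 45.15°  ·
  (1,5): δ = 12.63°  ✓
  (1,6): δ = 97.43°  ·
  (1,7): δ = 118.91°  ·
  (2,3): δ = 144.57°  ·
  (2,4): δ = 123.44°  ·
  (2,5): δ = 65.66°  ·
  (2,6): δ = 19.14°  ✓
  (2,7): δ = 40.62°  ✓
  (3,4): δ = 158.87°  ·
  (3,5): δ = 101.09°  ·
  (3,6): δ = 16.29°  ✓
  (3,7): δ = 5.19°  ✓
  (4,5): δ = 122.22°  ·
  (4,6): δ = 37.42°  ✓
  (4,7): δ = 15.94°  ✓
  (5,6): δ = 95.20°  ·
  (5,7): δ = 73.72°  ·
  (6,7): δ = 158.52°  ·
antipodal pairs: 9

count = 9; pairs: (0,3), (0,4), (1,5), (2,6), (2,7), (3,6), (3,7), (4,6), (4,7)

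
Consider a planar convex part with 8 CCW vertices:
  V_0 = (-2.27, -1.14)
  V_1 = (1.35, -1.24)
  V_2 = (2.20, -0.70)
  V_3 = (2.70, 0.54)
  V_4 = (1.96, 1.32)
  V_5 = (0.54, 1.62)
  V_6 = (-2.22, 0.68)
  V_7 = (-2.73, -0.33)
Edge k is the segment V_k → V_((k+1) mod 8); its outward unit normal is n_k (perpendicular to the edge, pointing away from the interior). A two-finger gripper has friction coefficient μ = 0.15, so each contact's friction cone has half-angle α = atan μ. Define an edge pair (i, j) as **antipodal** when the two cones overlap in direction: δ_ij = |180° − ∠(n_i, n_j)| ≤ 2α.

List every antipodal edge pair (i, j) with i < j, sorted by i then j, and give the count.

count = 4; pairs: (0,4), (1,5), (2,6), (3,7)

α = atan 0.15 = 8.53°;  2α = 17.06°
n_0 = (-0.0276, -0.9996)
n_1 = (+0.5362, -0.8441)
n_2 = (+0.9274, -0.3740)
n_3 = (+0.7255, +0.6883)
n_4 = (+0.2067, +0.9784)
n_5 = (-0.3224, +0.9466)
n_6 = (-0.8927, +0.4507)
n_7 = (-0.8696, -0.4938)
  (0,1): δ = 145.99°  ·
  (0,2): δ = 110.38°  ·
  (0,3): δ = 44.93°  ·
  (0,4): δ = 10.35°  ✓
  (0,5): δ = 20.39°  ·
  (0,6): δ = 64.79°  ·
  (0,7): δ = 121.17°  ·
  (1,2): δ = 144.39°  ·
  (1,3): δ = 78.93°  ·
  (1,4): δ = 44.36°  ·
  (1,5): δ = 13.62°  ✓
  (1,6): δ = 30.78°  ·
  (1,7): δ = 87.16°  ·
  (2,3): δ = 114.55°  ·
  (2,4): δ = 79.97°  ·
  (2,5): δ = 49.23°  ·
  (2,6): δ = 4.83°  ✓
  (2,7): δ = 51.55°  ·
  (3,4): δ = 145.42°  ·
  (3,5): δ = 114.68°  ·
  (3,6): δ = 70.28°  ·
  (3,7): δ = 13.90°  ✓
  (4,5): δ = 149.26°  ·
  (4,6): δ = 104.86°  ·
  (4,7): δ = 48.48°  ·
  (5,6): δ = 135.60°  ·
  (5,7): δ = 79.22°  ·
  (6,7): δ = 123.62°  ·
antipodal pairs: 4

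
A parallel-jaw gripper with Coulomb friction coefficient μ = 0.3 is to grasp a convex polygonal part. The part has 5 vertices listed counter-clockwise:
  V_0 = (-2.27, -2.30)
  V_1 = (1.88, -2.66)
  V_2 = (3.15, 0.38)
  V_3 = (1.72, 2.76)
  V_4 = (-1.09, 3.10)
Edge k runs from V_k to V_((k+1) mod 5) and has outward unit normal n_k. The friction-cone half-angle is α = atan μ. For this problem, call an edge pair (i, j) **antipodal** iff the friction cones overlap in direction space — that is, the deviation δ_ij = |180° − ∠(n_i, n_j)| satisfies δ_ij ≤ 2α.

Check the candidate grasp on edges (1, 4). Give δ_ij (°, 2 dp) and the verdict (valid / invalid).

δ = 10.35°, valid

α = atan 0.3 = 16.70°;  2α = 33.40°
edge 1: e_1 = (+1.27, +3.04);  n_1 = (+0.9227, -0.3855)
edge 4: e_4 = (-1.18, -5.40);  n_4 = (-0.9769, +0.2135)
∠(n_1, n_4) = 169.65°
δ = |180° − 169.65°| = 10.35°
10.35° ≤ 2α = 33.40°  →  valid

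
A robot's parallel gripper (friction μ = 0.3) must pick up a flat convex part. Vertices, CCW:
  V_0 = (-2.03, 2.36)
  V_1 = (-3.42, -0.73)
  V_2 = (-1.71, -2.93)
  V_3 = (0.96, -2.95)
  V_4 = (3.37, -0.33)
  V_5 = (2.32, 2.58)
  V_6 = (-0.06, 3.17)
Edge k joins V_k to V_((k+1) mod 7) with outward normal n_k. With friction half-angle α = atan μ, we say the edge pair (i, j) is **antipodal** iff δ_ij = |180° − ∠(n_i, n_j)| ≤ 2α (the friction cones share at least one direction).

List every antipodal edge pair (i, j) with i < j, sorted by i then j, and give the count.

count = 5; pairs: (0,3), (1,4), (2,5), (2,6), (3,6)

α = atan 0.3 = 16.70°;  2α = 33.40°
n_0 = (-0.9120, +0.4102)
n_1 = (-0.7895, -0.6137)
n_2 = (-0.0075, -1.0000)
n_3 = (+0.7360, -0.6770)
n_4 = (+0.9406, +0.3394)
n_5 = (+0.2406, +0.9706)
n_6 = (-0.3803, +0.9249)
  (0,1): δ = 117.92°  ·
  (0,2): δ = 66.21°  ·
  (0,3): δ = 18.39°  ✓
  (0,4): δ = 44.06°  ·
  (0,5): δ = 100.30°  ·
  (0,6): δ = 136.57°  ·
  (1,2): δ = 128.29°  ·
  (1,3): δ = 80.47°  ·
  (1,4): δ = 18.02°  ✓
  (1,5): δ = 38.22°  ·
  (1,6): δ = 74.49°  ·
  (2,3): δ = 132.18°  ·
  (2,4): δ = 69.73°  ·
  (2,5): δ = 13.49°  ✓
  (2,6): δ = 22.78°  ✓
  (3,4): δ = 117.55°  ·
  (3,5): δ = 61.31°  ·
  (3,6): δ = 25.04°  ✓
  (4,5): δ = 123.76°  ·
  (4,6): δ = 87.49°  ·
  (5,6): δ = 143.73°  ·
antipodal pairs: 5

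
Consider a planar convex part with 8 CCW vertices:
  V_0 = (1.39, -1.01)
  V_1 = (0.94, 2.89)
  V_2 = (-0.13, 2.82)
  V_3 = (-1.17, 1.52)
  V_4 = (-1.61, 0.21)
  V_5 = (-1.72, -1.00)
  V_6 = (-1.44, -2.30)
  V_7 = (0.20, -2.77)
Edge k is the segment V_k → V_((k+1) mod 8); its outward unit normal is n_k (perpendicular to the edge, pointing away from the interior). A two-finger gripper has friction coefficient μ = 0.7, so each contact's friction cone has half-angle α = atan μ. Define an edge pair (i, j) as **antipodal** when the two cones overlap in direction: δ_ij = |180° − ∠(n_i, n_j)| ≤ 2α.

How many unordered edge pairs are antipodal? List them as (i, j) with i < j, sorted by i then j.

count = 12; pairs: (0,2), (0,3), (0,4), (0,5), (0,6), (1,6), (1,7), (2,6), (2,7), (3,7), (4,7), (5,7)

α = atan 0.7 = 34.99°;  2α = 69.98°
n_0 = (+0.9934, +0.1146)
n_1 = (-0.0653, +0.9979)
n_2 = (-0.7809, +0.6247)
n_3 = (-0.9480, +0.3184)
n_4 = (-0.9959, +0.0905)
n_5 = (-0.9776, -0.2106)
n_6 = (-0.2755, -0.9613)
n_7 = (+0.8284, -0.5601)
  (0,1): δ = 92.84°  ·
  (0,2): δ = 45.24°  ✓
  (0,3): δ = 25.15°  ✓
  (0,4): δ = 11.78°  ✓
  (0,5): δ = 5.57°  ✓
  (0,6): δ = 67.43°  ✓
  (0,7): δ = 139.35°  ·
  (1,2): δ = 132.40°  ·
  (1,3): δ = 112.31°  ·
  (1,4): δ = 98.94°  ·
  (1,5): δ = 81.59°  ·
  (1,6): δ = 19.73°  ✓
  (1,7): δ = 52.19°  ✓
  (2,3): δ = 159.91°  ·
  (2,4): δ = 146.53°  ·
  (2,5): δ = 129.19°  ·
  (2,6): δ = 67.33°  ✓
  (2,7): δ = 4.60°  ✓
  (3,4): δ = 166.63°  ·
  (3,5): δ = 149.28°  ·
  (3,6): δ = 87.43°  ·
  (3,7): δ = 15.50°  ✓
  (4,5): δ = 162.65°  ·
  (4,6): δ = 100.80°  ·
  (4,7): δ = 28.87°  ✓
  (5,6): δ = 118.15°  ·
  (5,7): δ = 46.22°  ✓
  (6,7): δ = 108.07°  ·
antipodal pairs: 12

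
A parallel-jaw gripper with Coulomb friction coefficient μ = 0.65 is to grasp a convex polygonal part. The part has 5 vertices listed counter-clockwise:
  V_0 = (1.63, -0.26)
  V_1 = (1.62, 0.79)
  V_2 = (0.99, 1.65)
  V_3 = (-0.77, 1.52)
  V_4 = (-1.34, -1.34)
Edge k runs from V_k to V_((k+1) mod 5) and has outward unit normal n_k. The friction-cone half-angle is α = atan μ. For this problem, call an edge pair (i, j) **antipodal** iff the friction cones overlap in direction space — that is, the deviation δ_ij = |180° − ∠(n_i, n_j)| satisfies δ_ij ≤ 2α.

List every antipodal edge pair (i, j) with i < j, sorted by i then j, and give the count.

α = atan 0.65 = 33.02°;  2α = 66.05°
n_0 = (+1.0000, +0.0095)
n_1 = (+0.8067, +0.5910)
n_2 = (-0.0737, +0.9973)
n_3 = (-0.9807, +0.1955)
n_4 = (+0.3417, -0.9398)
  (0,1): δ = 144.32°  ·
  (0,2): δ = 86.32°  ·
  (0,3): δ = 11.82°  ✓
  (0,4): δ = 109.44°  ·
  (1,2): δ = 122.00°  ·
  (1,3): δ = 47.50°  ✓
  (1,4): δ = 73.76°  ·
  (2,3): δ = 105.50°  ·
  (2,4): δ = 15.76°  ✓
  (3,4): δ = 58.75°  ✓
antipodal pairs: 4

count = 4; pairs: (0,3), (1,3), (2,4), (3,4)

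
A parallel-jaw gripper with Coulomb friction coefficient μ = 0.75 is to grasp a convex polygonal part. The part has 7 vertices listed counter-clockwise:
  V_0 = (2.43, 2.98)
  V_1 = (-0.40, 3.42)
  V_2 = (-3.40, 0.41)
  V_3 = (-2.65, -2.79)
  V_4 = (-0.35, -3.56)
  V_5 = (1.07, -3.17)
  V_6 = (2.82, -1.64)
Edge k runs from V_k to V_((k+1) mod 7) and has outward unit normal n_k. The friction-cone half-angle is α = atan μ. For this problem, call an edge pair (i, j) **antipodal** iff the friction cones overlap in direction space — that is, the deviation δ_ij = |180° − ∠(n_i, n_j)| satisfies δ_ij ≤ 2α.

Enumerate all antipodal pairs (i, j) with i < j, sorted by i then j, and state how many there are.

α = atan 0.75 = 36.87°;  2α = 73.74°
n_0 = (+0.1536, +0.9881)
n_1 = (-0.7083, +0.7059)
n_2 = (-0.9736, -0.2282)
n_3 = (-0.3175, -0.9483)
n_4 = (+0.2648, -0.9643)
n_5 = (+0.6582, -0.7528)
n_6 = (+0.9965, +0.0841)
  (0,1): δ = 126.07°  ·
  (0,2): δ = 67.97°  ✓
  (0,3): δ = 9.67°  ✓
  (0,4): δ = 24.19°  ✓
  (0,5): δ = 50.00°  ✓
  (0,6): δ = 103.66°  ·
  (1,2): δ = 121.90°  ·
  (1,3): δ = 63.60°  ✓
  (1,4): δ = 29.74°  ✓
  (1,5): δ = 3.93°  ✓
  (1,6): δ = 49.73°  ✓
  (2,3): δ = 121.70°  ·
  (2,4): δ = 87.83°  ·
  (2,5): δ = 62.03°  ✓
  (2,6): δ = 8.37°  ✓
  (3,4): δ = 146.13°  ·
  (3,5): δ = 120.33°  ·
  (3,6): δ = 66.67°  ✓
  (4,5): δ = 154.19°  ·
  (4,6): δ = 100.53°  ·
  (5,6): δ = 126.34°  ·
antipodal pairs: 11

count = 11; pairs: (0,2), (0,3), (0,4), (0,5), (1,3), (1,4), (1,5), (1,6), (2,5), (2,6), (3,6)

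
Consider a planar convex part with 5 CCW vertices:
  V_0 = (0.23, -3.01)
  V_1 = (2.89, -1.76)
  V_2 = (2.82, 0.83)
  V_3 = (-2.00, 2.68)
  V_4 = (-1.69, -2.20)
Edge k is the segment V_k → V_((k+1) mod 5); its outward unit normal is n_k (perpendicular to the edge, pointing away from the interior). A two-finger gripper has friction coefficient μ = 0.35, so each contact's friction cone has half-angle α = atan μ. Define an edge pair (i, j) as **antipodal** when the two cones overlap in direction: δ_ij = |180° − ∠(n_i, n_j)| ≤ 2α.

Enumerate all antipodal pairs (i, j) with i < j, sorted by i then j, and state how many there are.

α = atan 0.35 = 19.29°;  2α = 38.58°
n_0 = (+0.4253, -0.9050)
n_1 = (+0.9996, +0.0270)
n_2 = (+0.3583, +0.9336)
n_3 = (-0.9980, -0.0634)
n_4 = (-0.3887, -0.9214)
  (0,1): δ = 113.62°  ·
  (0,2): δ = 46.17°  ·
  (0,3): δ = 68.46°  ·
  (0,4): δ = 131.96°  ·
  (1,2): δ = 112.55°  ·
  (1,3): δ = 2.09°  ✓
  (1,4): δ = 65.58°  ·
  (2,3): δ = 65.37°  ·
  (2,4): δ = 1.88°  ✓
  (3,4): δ = 116.51°  ·
antipodal pairs: 2

count = 2; pairs: (1,3), (2,4)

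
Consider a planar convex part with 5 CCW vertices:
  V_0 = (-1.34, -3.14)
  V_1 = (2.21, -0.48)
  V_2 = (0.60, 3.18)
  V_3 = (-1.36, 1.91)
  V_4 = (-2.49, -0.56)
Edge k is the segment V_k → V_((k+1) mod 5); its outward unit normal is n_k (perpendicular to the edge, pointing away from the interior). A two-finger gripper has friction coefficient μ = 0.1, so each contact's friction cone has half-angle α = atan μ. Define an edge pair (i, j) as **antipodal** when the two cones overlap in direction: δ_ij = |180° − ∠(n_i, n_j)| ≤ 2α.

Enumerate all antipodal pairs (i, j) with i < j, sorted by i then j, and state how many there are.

α = atan 0.1 = 5.71°;  2α = 11.42°
n_0 = (+0.5996, -0.8003)
n_1 = (+0.9154, +0.4027)
n_2 = (-0.5438, +0.8392)
n_3 = (-0.9094, +0.4160)
n_4 = (-0.9134, -0.4071)
  (0,1): δ = 103.10°  ·
  (0,2): δ = 3.90°  ✓
  (0,3): δ = 28.57°  ·
  (0,4): δ = 77.18°  ·
  (1,2): δ = 80.80°  ·
  (1,3): δ = 48.33°  ·
  (1,4): δ = 0.28°  ✓
  (2,3): δ = 147.53°  ·
  (2,4): δ = 98.92°  ·
  (3,4): δ = 131.39°  ·
antipodal pairs: 2

count = 2; pairs: (0,2), (1,4)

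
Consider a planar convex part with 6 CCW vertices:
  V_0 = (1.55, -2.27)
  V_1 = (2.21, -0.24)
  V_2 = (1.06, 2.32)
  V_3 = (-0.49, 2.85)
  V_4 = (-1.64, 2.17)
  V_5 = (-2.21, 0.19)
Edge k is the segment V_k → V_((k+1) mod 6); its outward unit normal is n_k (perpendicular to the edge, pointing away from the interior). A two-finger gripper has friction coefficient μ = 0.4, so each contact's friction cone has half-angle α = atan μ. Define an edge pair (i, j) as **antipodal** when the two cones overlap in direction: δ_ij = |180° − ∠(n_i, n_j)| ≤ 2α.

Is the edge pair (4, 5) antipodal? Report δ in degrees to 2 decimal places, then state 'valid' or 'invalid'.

α = atan 0.4 = 21.80°;  2α = 43.60°
edge 4: e_4 = (-0.57, -1.98);  n_4 = (-0.9610, +0.2766)
edge 5: e_5 = (+3.76, -2.46);  n_5 = (-0.5475, -0.8368)
∠(n_4, n_5) = 72.87°
δ = |180° − 72.87°| = 107.13°
107.13° > 2α = 43.60°  →  invalid

δ = 107.13°, invalid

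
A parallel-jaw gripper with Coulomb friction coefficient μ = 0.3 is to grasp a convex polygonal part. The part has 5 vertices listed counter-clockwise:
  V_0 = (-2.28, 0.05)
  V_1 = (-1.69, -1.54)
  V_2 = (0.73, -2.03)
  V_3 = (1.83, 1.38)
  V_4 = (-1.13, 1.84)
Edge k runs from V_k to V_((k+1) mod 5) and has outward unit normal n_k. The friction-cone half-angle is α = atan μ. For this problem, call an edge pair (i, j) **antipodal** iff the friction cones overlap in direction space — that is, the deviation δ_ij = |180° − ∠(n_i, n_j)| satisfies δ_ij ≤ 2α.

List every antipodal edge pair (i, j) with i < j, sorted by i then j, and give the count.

α = atan 0.3 = 16.70°;  2α = 33.40°
n_0 = (-0.9375, -0.3479)
n_1 = (-0.1985, -0.9801)
n_2 = (+0.9517, -0.3070)
n_3 = (+0.1536, +0.9881)
n_4 = (-0.8413, +0.5405)
  (0,1): δ = 121.80°  ·
  (0,2): δ = 38.24°  ·
  (0,3): δ = 60.81°  ·
  (0,4): δ = 126.92°  ·
  (1,2): δ = 96.43°  ·
  (1,3): δ = 2.61°  ✓
  (1,4): δ = 68.73°  ·
  (2,3): δ = 80.95°  ·
  (2,4): δ = 14.84°  ✓
  (3,4): δ = 113.89°  ·
antipodal pairs: 2

count = 2; pairs: (1,3), (2,4)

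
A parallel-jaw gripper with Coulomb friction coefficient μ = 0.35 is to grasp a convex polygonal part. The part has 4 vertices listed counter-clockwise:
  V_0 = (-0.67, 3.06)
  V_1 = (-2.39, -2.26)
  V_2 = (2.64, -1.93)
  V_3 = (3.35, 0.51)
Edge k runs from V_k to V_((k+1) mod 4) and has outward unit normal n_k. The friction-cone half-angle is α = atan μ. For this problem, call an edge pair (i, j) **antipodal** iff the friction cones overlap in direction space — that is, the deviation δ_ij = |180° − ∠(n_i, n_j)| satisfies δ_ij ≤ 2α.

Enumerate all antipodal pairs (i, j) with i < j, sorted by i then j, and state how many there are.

α = atan 0.35 = 19.29°;  2α = 38.58°
n_0 = (-0.9515, +0.3076)
n_1 = (+0.0655, -0.9979)
n_2 = (+0.9602, -0.2794)
n_3 = (+0.5357, +0.8444)
  (0,1): δ = 68.33°  ·
  (0,2): δ = 1.69°  ✓
  (0,3): δ = 75.53°  ·
  (1,2): δ = 109.98°  ·
  (1,3): δ = 36.14°  ✓
  (2,3): δ = 106.16°  ·
antipodal pairs: 2

count = 2; pairs: (0,2), (1,3)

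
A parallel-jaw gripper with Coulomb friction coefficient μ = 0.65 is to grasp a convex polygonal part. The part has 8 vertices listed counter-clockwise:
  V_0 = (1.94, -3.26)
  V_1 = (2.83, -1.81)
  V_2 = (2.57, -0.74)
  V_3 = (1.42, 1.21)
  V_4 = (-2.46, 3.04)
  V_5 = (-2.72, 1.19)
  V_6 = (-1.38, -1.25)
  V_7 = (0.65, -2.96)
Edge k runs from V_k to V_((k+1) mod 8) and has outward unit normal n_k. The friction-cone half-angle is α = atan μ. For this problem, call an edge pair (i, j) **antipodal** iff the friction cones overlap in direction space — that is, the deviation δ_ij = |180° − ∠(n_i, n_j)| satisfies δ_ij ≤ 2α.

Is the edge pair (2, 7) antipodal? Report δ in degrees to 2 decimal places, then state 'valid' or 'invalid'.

δ = 46.38°, valid

α = atan 0.65 = 33.02°;  2α = 66.05°
edge 2: e_2 = (-1.15, +1.95);  n_2 = (+0.8614, +0.5080)
edge 7: e_7 = (+1.29, -0.30);  n_7 = (-0.2265, -0.9740)
∠(n_2, n_7) = 133.62°
δ = |180° − 133.62°| = 46.38°
46.38° ≤ 2α = 66.05°  →  valid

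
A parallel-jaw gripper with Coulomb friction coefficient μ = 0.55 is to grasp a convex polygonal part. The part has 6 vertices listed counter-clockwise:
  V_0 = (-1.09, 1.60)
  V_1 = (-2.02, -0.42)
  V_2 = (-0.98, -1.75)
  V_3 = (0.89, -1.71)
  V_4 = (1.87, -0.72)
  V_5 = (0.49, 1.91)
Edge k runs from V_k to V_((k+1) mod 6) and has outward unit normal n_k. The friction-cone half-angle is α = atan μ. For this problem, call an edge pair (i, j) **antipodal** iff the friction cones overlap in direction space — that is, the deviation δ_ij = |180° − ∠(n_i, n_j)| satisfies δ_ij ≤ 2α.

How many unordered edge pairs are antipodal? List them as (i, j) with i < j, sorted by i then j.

α = atan 0.55 = 28.81°;  2α = 57.62°
n_0 = (-0.9084, +0.4182)
n_1 = (-0.7878, -0.6160)
n_2 = (+0.0214, -0.9998)
n_3 = (+0.7107, -0.7035)
n_4 = (+0.8855, +0.4646)
n_5 = (-0.1925, +0.9813)
  (0,1): δ = 117.26°  ·
  (0,2): δ = 64.05°  ·
  (0,3): δ = 19.99°  ✓
  (0,4): δ = 52.41°  ✓
  (0,5): δ = 125.82°  ·
  (1,2): δ = 126.80°  ·
  (1,3): δ = 82.73°  ·
  (1,4): δ = 10.34°  ✓
  (1,5): δ = 63.08°  ·
  (2,3): δ = 135.93°  ·
  (2,4): δ = 63.54°  ·
  (2,5): δ = 9.88°  ✓
  (3,4): δ = 107.60°  ·
  (3,5): δ = 34.19°  ✓
  (4,5): δ = 106.59°  ·
antipodal pairs: 5

count = 5; pairs: (0,3), (0,4), (1,4), (2,5), (3,5)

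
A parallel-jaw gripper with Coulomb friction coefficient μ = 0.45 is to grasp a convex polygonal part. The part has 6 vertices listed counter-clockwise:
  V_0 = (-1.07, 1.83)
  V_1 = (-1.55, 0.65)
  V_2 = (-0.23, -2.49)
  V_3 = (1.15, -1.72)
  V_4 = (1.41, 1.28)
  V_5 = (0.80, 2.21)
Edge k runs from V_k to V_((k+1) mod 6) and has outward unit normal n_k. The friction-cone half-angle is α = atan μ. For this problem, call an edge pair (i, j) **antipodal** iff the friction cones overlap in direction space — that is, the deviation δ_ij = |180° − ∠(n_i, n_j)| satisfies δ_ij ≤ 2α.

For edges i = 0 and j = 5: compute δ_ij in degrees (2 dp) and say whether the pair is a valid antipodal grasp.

α = atan 0.45 = 24.23°;  2α = 48.46°
edge 0: e_0 = (-0.48, -1.18);  n_0 = (-0.9263, +0.3768)
edge 5: e_5 = (-1.87, -0.38);  n_5 = (-0.1991, +0.9800)
∠(n_0, n_5) = 56.38°
δ = |180° − 56.38°| = 123.62°
123.62° > 2α = 48.46°  →  invalid

δ = 123.62°, invalid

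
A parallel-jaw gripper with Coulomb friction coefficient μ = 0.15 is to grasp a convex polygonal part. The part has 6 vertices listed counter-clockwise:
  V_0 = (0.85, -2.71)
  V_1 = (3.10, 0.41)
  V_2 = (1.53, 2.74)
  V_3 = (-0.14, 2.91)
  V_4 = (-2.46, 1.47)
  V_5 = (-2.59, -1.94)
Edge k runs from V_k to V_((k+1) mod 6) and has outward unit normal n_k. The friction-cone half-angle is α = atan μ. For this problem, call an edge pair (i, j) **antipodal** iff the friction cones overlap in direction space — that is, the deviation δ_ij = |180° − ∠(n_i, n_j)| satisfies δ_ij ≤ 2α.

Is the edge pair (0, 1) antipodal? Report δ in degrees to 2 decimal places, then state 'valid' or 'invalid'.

α = atan 0.15 = 8.53°;  2α = 17.06°
edge 0: e_0 = (+2.25, +3.12);  n_0 = (+0.8111, -0.5849)
edge 1: e_1 = (-1.57, +2.33);  n_1 = (+0.8293, +0.5588)
∠(n_0, n_1) = 69.77°
δ = |180° − 69.77°| = 110.23°
110.23° > 2α = 17.06°  →  invalid

δ = 110.23°, invalid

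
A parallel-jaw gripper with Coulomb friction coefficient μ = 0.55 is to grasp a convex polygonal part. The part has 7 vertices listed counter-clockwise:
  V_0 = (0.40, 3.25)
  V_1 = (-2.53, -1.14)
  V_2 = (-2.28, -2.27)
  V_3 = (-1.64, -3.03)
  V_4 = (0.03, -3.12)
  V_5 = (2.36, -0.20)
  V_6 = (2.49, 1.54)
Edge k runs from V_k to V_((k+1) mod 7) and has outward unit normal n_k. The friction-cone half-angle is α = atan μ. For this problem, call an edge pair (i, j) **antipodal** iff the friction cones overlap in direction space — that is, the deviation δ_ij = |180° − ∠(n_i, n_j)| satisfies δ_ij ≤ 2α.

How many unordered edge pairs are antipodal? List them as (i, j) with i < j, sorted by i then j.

α = atan 0.55 = 28.81°;  2α = 57.62°
n_0 = (-0.8318, +0.5551)
n_1 = (-0.9764, -0.2160)
n_2 = (-0.7649, -0.6441)
n_3 = (-0.0538, -0.9986)
n_4 = (+0.7817, -0.6237)
n_5 = (+0.9972, -0.0745)
n_6 = (+0.6332, +0.7740)
  (0,1): δ = 133.80°  ·
  (0,2): δ = 106.18°  ·
  (0,3): δ = 59.36°  ·
  (0,4): δ = 4.87°  ✓
  (0,5): δ = 29.45°  ✓
  (0,6): δ = 84.43°  ·
  (1,2): δ = 152.37°  ·
  (1,3): δ = 105.56°  ·
  (1,4): δ = 51.06°  ✓
  (1,5): δ = 16.75°  ✓
  (1,6): δ = 38.24°  ✓
  (2,3): δ = 133.19°  ·
  (2,4): δ = 78.69°  ·
  (2,5): δ = 44.37°  ✓
  (2,6): δ = 10.61°  ✓
  (3,4): δ = 125.50°  ·
  (3,5): δ = 91.19°  ·
  (3,6): δ = 36.20°  ✓
  (4,5): δ = 145.68°  ·
  (4,6): δ = 90.70°  ·
  (5,6): δ = 125.02°  ·
antipodal pairs: 8

count = 8; pairs: (0,4), (0,5), (1,4), (1,5), (1,6), (2,5), (2,6), (3,6)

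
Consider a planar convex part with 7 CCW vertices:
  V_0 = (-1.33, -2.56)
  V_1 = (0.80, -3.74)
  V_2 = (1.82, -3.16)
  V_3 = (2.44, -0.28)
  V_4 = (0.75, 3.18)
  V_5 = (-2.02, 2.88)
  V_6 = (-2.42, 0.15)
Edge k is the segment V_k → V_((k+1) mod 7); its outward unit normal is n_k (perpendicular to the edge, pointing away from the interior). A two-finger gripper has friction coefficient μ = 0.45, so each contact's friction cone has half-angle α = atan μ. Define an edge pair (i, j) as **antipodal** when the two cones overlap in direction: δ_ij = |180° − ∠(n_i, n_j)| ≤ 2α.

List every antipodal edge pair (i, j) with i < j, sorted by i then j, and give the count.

α = atan 0.45 = 24.23°;  2α = 48.46°
n_0 = (-0.4846, -0.8747)
n_1 = (+0.4943, -0.8693)
n_2 = (+0.9776, -0.2105)
n_3 = (+0.8985, +0.4389)
n_4 = (-0.1077, +0.9942)
n_5 = (-0.9894, +0.1450)
n_6 = (-0.9278, -0.3732)
  (0,1): δ = 121.39°  ·
  (0,2): δ = 73.16°  ·
  (0,3): δ = 34.98°  ✓
  (0,4): δ = 35.17°  ✓
  (0,5): δ = 110.65°  ·
  (0,6): δ = 140.90°  ·
  (1,2): δ = 131.77°  ·
  (1,3): δ = 93.59°  ·
  (1,4): δ = 23.44°  ✓
  (1,5): δ = 52.04°  ·
  (1,6): δ = 82.29°  ·
  (2,3): δ = 141.82°  ·
  (2,4): δ = 71.67°  ·
  (2,5): δ = 3.81°  ✓
  (2,6): δ = 34.06°  ✓
  (3,4): δ = 109.85°  ·
  (3,5): δ = 34.37°  ✓
  (3,6): δ = 4.12°  ✓
  (4,5): δ = 104.52°  ·
  (4,6): δ = 74.27°  ·
  (5,6): δ = 149.75°  ·
antipodal pairs: 7

count = 7; pairs: (0,3), (0,4), (1,4), (2,5), (2,6), (3,5), (3,6)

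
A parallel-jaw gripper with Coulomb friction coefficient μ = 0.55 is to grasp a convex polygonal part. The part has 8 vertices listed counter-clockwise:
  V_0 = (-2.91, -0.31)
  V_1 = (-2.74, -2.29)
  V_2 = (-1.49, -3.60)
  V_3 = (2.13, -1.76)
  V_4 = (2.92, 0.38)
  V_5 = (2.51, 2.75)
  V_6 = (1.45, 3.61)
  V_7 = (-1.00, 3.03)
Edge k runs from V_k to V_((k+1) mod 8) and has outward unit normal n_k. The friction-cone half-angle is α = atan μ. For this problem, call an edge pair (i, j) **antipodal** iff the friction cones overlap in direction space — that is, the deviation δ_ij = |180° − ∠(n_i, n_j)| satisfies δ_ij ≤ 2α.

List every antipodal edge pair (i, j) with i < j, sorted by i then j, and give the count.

count = 10; pairs: (0,3), (0,4), (0,5), (1,4), (1,5), (2,6), (2,7), (3,6), (3,7), (4,7)

α = atan 0.55 = 28.81°;  2α = 57.62°
n_0 = (-0.9963, -0.0855)
n_1 = (-0.7235, -0.6903)
n_2 = (+0.4531, -0.8915)
n_3 = (+0.9381, -0.3463)
n_4 = (+0.9854, +0.1705)
n_5 = (+0.6300, +0.7766)
n_6 = (-0.2304, +0.9731)
n_7 = (-0.8681, +0.4964)
  (0,1): δ = 141.25°  ·
  (0,2): δ = 67.96°  ·
  (0,3): δ = 25.17°  ✓
  (0,4): δ = 4.91°  ✓
  (0,5): δ = 46.04°  ✓
  (0,6): δ = 98.41°  ·
  (0,7): δ = 145.33°  ·
  (1,2): δ = 106.71°  ·
  (1,3): δ = 63.92°  ·
  (1,4): δ = 33.84°  ✓
  (1,5): δ = 7.29°  ✓
  (1,6): δ = 59.66°  ·
  (1,7): δ = 106.58°  ·
  (2,3): δ = 137.21°  ·
  (2,4): δ = 107.13°  ·
  (2,5): δ = 66.00°  ·
  (2,6): δ = 13.62°  ✓
  (2,7): δ = 33.29°  ✓
  (3,4): δ = 149.92°  ·
  (3,5): δ = 108.79°  ·
  (3,6): δ = 56.42°  ✓
  (3,7): δ = 9.50°  ✓
  (4,5): δ = 138.87°  ·
  (4,6): δ = 86.50°  ·
  (4,7): δ = 39.58°  ✓
  (5,6): δ = 127.63°  ·
  (5,7): δ = 80.71°  ·
  (6,7): δ = 133.08°  ·
antipodal pairs: 10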